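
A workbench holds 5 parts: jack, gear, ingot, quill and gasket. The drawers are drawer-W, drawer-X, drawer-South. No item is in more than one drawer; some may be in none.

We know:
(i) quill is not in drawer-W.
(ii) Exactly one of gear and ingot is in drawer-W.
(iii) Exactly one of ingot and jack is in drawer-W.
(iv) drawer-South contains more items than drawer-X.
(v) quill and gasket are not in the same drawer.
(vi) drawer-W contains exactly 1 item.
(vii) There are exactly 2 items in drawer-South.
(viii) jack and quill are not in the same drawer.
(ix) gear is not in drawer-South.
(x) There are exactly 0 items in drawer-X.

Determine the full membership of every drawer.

From (i): quill ∉ drawer-W.
From (ix): gear ∉ drawer-South.
(x): drawer-X already has 0, so the rest are out.
Suppose jack ∈ drawer-W: no assignment then satisfies all the clues, so jack ∉ drawer-W.

drawer-W = {ingot}; drawer-X = {}; drawer-South = {gasket, jack}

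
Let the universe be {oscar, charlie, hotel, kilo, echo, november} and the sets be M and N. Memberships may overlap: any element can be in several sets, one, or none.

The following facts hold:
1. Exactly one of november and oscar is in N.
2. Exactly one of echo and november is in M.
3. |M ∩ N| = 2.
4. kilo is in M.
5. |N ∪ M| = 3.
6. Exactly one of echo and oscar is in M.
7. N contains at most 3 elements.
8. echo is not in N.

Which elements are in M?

M = {kilo, november, oscar}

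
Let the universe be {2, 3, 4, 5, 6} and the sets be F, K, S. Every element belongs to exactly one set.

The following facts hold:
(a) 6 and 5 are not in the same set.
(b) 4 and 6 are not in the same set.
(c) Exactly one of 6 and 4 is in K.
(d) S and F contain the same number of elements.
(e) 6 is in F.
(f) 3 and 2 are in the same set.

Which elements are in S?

S = {5}

From (e): 6 ∈ F.
(a): 5 ∉ F.
(b): 4 ∉ F.
(c) (exactly one): 4 ∈ K.
Suppose 2 ∈ S: no assignment then satisfies all the clues, so 2 ∉ S.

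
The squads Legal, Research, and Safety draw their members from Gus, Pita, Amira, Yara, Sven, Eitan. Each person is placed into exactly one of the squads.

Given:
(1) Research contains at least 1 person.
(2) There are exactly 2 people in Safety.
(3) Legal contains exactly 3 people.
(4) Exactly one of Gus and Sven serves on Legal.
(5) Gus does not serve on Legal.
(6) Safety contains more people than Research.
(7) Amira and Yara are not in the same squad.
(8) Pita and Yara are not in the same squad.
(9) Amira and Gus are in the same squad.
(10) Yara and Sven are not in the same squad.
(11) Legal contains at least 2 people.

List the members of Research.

Research = {Yara}

From (5): Gus ∉ Legal.
(4) (exactly one): Sven ∈ Legal.
(9): Amira matches Gus: Amira ∉ Legal.
(10): Yara ∉ Legal.
(3): only 3 candidates remain for Legal, so all are in.
Suppose Gus ∈ Research: no assignment then satisfies all the clues, so Gus ∉ Research.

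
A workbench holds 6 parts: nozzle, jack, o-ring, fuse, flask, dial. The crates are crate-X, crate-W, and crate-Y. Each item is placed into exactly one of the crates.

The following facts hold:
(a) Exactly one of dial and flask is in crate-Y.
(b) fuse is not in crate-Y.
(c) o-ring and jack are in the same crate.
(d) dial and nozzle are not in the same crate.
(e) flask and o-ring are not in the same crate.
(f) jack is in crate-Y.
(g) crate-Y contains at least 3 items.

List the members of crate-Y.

From (b): fuse ∉ crate-Y.
From (f): jack ∈ crate-Y.
(c): o-ring matches jack: o-ring ∉ crate-X.
(c): o-ring matches jack: o-ring ∉ crate-W.
(c): o-ring matches jack: o-ring ∈ crate-Y.
(e): flask ∉ crate-Y.
(a) (exactly one): dial ∈ crate-Y.
(d): nozzle ∉ crate-Y.

crate-Y = {dial, jack, o-ring}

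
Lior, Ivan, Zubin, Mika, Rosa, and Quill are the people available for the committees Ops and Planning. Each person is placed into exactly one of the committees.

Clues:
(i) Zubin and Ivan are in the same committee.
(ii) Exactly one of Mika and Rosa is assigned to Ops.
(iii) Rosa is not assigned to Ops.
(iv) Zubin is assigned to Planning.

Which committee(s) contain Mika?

From (iii): Rosa ∉ Ops.
From (iv): Zubin ∈ Planning.
(i): Ivan matches Zubin: Ivan ∉ Ops.
(i): Ivan matches Zubin: Ivan ∈ Planning.
(ii) (exactly one): Mika ∈ Ops.
Only one committee left: Rosa ∈ Planning.

Mika: Ops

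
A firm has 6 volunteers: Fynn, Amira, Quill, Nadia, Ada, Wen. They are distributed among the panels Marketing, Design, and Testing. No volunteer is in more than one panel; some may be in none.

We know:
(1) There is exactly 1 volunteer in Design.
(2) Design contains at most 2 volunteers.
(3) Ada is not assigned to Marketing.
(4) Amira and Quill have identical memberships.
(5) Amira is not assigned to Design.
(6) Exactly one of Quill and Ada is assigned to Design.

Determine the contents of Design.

Design = {Ada}

From (3): Ada ∉ Marketing.
From (5): Amira ∉ Design.
(4): Quill matches Amira: Quill ∉ Design.
(6) (exactly one): Ada ∈ Design.
(1): Design already has 1, so the rest are out.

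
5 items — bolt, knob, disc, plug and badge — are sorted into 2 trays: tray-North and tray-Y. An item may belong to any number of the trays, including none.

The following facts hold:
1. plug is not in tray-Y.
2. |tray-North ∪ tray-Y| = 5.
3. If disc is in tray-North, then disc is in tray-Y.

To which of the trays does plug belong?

plug: tray-North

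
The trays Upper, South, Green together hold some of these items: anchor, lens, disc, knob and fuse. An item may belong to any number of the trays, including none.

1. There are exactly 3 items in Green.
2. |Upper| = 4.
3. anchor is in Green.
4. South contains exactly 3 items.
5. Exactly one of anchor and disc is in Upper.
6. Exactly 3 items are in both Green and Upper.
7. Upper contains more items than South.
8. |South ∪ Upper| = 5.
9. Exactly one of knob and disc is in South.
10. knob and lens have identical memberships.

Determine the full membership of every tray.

Upper = {anchor, fuse, knob, lens}; South = {anchor, disc, fuse}; Green = {anchor, knob, lens}

From (3): anchor ∈ Green.
Suppose anchor ∉ Upper: no assignment then satisfies all the clues, so anchor ∈ Upper.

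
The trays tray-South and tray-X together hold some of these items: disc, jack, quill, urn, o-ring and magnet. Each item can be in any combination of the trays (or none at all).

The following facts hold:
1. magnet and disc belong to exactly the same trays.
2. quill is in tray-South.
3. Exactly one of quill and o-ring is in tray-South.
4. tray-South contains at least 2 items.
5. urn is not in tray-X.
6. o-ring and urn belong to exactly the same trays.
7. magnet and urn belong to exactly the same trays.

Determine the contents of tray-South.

From (2): quill ∈ tray-South.
From (5): urn ∉ tray-X.
(3) (exactly one): o-ring ∉ tray-South.
(6): urn matches o-ring: urn ∉ tray-South.
(6): o-ring matches urn: o-ring ∉ tray-X.
(7): magnet matches urn: magnet ∉ tray-South.
(7): magnet matches urn: magnet ∉ tray-X.
(1): disc matches magnet: disc ∉ tray-South.
(1): disc matches magnet: disc ∉ tray-X.
(4): only 2 candidates remain for tray-South, so all are in.

tray-South = {jack, quill}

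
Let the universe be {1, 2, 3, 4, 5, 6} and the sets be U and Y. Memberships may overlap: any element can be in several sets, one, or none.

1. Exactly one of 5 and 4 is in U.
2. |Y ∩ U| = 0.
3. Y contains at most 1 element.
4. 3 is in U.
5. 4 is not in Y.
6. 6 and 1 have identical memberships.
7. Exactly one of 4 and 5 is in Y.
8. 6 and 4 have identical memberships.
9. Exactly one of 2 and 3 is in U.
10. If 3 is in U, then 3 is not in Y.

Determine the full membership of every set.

U = {1, 3, 4, 6}; Y = {5}

From (4): 3 ∈ U.
From (5): 4 ∉ Y.
(7) (exactly one): 5 ∈ Y.
(8): 6 matches 4: 6 ∉ Y.
(9) (exactly one): 2 ∉ U.
(10): 3 ∉ Y.
(3): Y already has 1, so the rest are out.
Suppose 1 ∉ U: no assignment then satisfies all the clues, so 1 ∈ U.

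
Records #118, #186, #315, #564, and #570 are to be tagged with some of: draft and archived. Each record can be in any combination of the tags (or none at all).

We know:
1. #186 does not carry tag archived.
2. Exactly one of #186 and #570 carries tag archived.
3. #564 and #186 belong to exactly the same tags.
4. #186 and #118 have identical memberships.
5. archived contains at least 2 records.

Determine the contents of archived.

From (1): #186 ∉ archived.
(2) (exactly one): #570 ∈ archived.
(3): #564 matches #186: #564 ∉ archived.
(4): #118 matches #186: #118 ∉ archived.
(5): only 2 candidates remain for archived, so all are in.

archived = {#315, #570}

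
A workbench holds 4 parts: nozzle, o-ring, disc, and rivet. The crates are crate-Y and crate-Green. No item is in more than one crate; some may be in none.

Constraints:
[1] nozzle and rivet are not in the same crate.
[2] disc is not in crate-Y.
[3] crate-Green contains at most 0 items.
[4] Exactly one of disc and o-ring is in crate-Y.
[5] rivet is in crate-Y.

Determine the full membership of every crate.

crate-Y = {o-ring, rivet}; crate-Green = {}

From (2): disc ∉ crate-Y.
From (5): rivet ∈ crate-Y.
(1): nozzle ∉ crate-Y.
(3): crate-Green already has 0, so the rest are out.
(4) (exactly one): o-ring ∈ crate-Y.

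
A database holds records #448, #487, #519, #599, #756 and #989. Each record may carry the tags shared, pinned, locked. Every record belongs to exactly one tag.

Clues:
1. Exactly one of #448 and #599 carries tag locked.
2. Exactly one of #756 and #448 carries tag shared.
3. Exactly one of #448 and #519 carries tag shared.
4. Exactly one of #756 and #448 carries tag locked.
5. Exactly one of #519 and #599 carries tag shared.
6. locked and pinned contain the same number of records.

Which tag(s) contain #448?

#448: locked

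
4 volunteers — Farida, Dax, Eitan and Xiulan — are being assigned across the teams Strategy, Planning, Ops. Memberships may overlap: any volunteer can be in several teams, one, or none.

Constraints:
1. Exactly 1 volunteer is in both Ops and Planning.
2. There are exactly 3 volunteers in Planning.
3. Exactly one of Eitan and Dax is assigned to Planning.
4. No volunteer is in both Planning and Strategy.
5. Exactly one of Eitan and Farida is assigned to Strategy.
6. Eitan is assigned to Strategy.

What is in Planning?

Planning = {Dax, Farida, Xiulan}

From (6): Eitan ∈ Strategy.
(4) (disjoint): Eitan ∉ Planning.
(5) (exactly one): Farida ∉ Strategy.
(2): only 3 candidates remain for Planning, so all are in.
(4) (disjoint): Dax ∉ Strategy.
(4) (disjoint): Xiulan ∉ Strategy.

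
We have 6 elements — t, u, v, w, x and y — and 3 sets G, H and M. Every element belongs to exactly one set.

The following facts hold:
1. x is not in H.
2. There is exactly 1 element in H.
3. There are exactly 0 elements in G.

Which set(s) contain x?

x: M

From (1): x ∉ H.
(3): G already has 0, so the rest are out.
Only one set left: x ∈ M.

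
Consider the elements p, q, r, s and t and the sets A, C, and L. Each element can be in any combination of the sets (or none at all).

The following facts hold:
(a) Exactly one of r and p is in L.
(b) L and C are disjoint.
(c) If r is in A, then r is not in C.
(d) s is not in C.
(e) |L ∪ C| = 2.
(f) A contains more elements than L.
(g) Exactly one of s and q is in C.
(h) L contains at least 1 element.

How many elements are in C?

1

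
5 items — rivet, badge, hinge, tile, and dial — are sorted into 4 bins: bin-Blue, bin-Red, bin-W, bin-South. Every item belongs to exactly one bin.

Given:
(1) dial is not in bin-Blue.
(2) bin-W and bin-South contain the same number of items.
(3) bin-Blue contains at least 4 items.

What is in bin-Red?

bin-Red = {dial}

From (1): dial ∉ bin-Blue.
(3): only 4 candidates remain for bin-Blue, so all are in.
Suppose dial ∉ bin-Red: no assignment then satisfies all the clues, so dial ∈ bin-Red.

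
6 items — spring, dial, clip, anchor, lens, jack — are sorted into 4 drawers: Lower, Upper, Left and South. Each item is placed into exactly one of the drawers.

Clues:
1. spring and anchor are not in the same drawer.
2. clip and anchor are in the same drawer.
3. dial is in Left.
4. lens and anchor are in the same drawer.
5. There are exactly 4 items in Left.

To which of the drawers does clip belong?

From (3): dial ∈ Left.
Suppose clip ∈ Lower: no assignment then satisfies all the clues, so clip ∉ Lower.

clip: Left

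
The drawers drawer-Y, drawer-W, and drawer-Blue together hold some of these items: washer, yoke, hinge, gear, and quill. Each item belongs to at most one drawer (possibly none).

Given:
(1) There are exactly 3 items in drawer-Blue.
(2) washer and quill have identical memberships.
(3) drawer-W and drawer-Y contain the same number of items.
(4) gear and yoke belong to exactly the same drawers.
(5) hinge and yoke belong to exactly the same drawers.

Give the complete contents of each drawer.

drawer-Y = {}; drawer-W = {}; drawer-Blue = {gear, hinge, yoke}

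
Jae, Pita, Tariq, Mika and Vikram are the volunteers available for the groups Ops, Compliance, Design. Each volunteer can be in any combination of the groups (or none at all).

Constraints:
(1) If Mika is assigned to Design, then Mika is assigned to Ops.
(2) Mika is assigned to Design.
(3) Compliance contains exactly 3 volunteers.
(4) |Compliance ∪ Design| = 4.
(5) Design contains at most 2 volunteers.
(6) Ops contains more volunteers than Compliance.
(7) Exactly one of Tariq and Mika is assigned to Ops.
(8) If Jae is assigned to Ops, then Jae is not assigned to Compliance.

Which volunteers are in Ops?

Ops = {Jae, Mika, Pita, Vikram}

From (2): Mika ∈ Design.
(1): Mika ∈ Ops.
(7) (exactly one): Tariq ∉ Ops.
Suppose Jae ∉ Ops: no assignment then satisfies all the clues, so Jae ∈ Ops.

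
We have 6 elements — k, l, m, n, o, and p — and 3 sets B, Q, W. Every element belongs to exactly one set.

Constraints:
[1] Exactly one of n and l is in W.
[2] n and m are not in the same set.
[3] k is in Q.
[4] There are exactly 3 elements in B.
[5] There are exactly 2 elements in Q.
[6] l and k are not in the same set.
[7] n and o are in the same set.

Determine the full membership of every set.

B = {n, o, p}; Q = {k, m}; W = {l}

From (3): k ∈ Q.
(6): l ∉ Q.
Suppose l ∈ B: no assignment then satisfies all the clues, so l ∉ B.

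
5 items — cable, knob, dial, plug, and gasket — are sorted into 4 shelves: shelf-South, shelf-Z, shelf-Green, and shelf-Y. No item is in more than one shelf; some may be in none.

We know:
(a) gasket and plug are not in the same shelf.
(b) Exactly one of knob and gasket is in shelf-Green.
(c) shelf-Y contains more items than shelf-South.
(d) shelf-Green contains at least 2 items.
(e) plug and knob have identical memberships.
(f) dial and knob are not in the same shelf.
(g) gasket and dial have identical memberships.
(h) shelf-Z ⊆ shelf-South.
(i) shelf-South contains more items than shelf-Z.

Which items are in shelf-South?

shelf-South = {cable}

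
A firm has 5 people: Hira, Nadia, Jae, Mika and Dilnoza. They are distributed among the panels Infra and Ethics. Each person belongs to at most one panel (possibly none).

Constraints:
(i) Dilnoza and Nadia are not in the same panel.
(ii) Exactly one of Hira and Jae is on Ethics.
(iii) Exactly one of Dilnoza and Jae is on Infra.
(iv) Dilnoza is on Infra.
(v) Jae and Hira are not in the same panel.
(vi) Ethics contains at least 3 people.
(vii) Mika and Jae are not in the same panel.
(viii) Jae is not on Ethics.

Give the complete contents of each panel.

From (iv): Dilnoza ∈ Infra.
From (viii): Jae ∉ Ethics.
(i): Nadia ∉ Infra.
(ii) (exactly one): Hira ∈ Ethics.
(iii) (exactly one): Jae ∉ Infra.
(vi): only 3 candidates remain for Ethics, so all are in.

Infra = {Dilnoza}; Ethics = {Hira, Mika, Nadia}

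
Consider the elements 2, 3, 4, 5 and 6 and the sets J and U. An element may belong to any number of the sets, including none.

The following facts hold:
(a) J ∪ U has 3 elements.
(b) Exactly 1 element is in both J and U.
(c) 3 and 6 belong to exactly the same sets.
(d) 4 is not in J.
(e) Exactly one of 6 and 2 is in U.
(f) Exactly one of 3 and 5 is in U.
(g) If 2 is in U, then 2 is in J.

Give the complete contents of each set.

J = {2}; U = {2, 4, 5}

From (d): 4 ∉ J.
Suppose 2 ∉ J: no assignment then satisfies all the clues, so 2 ∈ J.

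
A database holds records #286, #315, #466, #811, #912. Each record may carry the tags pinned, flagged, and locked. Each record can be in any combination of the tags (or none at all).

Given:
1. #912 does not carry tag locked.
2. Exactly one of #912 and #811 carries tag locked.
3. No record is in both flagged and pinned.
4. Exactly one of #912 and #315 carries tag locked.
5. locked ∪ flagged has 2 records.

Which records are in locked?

locked = {#315, #811}

From (1): #912 ∉ locked.
(2) (exactly one): #811 ∈ locked.
(4) (exactly one): #315 ∈ locked.
Suppose #286 ∈ locked: no assignment then satisfies all the clues, so #286 ∉ locked.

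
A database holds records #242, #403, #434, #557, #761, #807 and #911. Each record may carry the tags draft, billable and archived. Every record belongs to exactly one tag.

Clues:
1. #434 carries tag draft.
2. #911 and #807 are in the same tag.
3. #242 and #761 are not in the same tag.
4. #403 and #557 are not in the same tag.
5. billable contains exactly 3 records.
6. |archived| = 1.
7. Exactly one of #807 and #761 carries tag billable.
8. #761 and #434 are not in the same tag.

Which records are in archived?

archived = {#761}

From (1): #434 ∈ draft.
(8): #761 ∉ draft.
Suppose #242 ∈ archived: no assignment then satisfies all the clues, so #242 ∉ archived.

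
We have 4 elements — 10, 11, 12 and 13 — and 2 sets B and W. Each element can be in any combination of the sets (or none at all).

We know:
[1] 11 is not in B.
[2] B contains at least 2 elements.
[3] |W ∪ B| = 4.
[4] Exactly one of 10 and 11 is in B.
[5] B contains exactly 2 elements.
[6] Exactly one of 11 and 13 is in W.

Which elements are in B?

From (1): 11 ∉ B.
(4) (exactly one): 10 ∈ B.
Suppose 12 ∈ B: no assignment then satisfies all the clues, so 12 ∉ B.

B = {10, 13}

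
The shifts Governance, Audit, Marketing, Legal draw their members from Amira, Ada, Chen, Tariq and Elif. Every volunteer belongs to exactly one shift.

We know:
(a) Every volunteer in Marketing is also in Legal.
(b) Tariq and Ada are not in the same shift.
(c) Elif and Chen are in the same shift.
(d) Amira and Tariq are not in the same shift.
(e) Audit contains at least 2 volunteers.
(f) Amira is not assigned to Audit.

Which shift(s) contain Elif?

Elif: Audit

From (f): Amira ∉ Audit.
Suppose Elif ∈ Governance: no assignment then satisfies all the clues, so Elif ∉ Governance.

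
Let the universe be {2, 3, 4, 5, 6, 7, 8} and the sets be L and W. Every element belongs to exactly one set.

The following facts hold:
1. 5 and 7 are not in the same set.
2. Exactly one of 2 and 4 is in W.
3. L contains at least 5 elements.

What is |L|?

5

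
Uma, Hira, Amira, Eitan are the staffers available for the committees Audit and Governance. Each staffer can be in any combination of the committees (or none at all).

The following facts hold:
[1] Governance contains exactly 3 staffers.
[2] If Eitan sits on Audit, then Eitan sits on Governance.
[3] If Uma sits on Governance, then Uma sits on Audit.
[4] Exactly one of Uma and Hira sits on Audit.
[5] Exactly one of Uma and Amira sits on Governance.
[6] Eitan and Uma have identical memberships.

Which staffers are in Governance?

Governance = {Eitan, Hira, Uma}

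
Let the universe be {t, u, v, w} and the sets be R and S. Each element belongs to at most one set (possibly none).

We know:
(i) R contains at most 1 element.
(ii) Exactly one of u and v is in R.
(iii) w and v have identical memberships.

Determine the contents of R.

R = {u}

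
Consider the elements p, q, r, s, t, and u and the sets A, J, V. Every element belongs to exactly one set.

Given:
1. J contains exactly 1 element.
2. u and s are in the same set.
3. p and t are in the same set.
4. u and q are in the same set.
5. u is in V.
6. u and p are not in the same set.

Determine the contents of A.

A = {p, t}

From (5): u ∈ V.
(2): s matches u: s ∉ A.
(2): s matches u: s ∉ J.
(2): s matches u: s ∈ V.
(4): q matches u: q ∉ A.
(4): q matches u: q ∉ J.
(4): q matches u: q ∈ V.
(6): p ∉ V.
(3): t matches p: t ∉ V.
Suppose p ∉ A: no assignment then satisfies all the clues, so p ∈ A.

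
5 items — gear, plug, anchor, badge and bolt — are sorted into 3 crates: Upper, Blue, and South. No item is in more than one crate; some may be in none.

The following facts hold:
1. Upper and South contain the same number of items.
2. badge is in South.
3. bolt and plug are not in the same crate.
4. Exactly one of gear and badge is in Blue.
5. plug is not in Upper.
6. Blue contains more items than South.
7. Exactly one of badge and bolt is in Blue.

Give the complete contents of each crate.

Upper = {anchor}; Blue = {bolt, gear}; South = {badge}

From (2): badge ∈ South.
From (5): plug ∉ Upper.
(4) (exactly one): gear ∈ Blue.
(7) (exactly one): bolt ∈ Blue.
(3): plug ∉ Blue.
Suppose plug ∈ South: no assignment then satisfies all the clues, so plug ∉ South.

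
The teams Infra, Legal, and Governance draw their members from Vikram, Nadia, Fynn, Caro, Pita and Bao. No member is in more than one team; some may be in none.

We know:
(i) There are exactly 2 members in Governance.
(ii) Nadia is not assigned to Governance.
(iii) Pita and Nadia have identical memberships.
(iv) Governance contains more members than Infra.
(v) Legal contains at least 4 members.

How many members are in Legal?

From (ii): Nadia ∉ Governance.
(iii): Pita matches Nadia: Pita ∉ Governance.
Suppose Vikram ∈ Infra: no assignment then satisfies all the clues, so Vikram ∉ Infra.

4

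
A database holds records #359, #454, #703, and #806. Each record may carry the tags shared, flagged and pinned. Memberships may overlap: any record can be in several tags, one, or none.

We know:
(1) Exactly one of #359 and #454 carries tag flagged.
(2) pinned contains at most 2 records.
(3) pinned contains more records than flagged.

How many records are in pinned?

2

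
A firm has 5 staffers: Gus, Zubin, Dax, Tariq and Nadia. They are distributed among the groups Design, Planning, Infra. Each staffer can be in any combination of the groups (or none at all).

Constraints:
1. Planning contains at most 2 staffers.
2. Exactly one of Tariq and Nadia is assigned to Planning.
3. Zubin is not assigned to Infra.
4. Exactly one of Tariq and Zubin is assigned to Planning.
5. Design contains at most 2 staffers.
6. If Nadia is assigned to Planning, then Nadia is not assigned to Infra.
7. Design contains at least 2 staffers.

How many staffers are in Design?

2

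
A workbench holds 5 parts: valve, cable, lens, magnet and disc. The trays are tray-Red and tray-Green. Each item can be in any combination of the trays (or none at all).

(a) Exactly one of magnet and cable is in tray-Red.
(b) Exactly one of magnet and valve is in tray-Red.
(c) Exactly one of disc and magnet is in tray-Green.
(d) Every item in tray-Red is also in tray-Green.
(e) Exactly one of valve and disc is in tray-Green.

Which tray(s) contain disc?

disc: none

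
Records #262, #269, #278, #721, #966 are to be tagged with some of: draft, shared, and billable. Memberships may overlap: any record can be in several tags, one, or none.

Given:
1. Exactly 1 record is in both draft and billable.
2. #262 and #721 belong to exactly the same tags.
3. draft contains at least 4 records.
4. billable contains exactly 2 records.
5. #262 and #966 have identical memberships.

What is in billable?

billable = {#269, #278}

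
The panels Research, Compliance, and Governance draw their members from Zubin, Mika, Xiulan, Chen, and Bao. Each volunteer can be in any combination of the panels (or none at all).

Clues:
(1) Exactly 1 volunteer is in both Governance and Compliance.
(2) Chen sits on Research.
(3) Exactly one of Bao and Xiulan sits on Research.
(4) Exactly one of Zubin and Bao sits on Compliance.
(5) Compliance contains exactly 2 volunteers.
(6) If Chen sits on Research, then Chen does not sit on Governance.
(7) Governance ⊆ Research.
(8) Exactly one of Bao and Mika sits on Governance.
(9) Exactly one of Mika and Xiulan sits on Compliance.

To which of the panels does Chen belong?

Chen: Research

From (2): Chen ∈ Research.
(6): Chen ∉ Governance.
Suppose Chen ∈ Compliance: no assignment then satisfies all the clues, so Chen ∉ Compliance.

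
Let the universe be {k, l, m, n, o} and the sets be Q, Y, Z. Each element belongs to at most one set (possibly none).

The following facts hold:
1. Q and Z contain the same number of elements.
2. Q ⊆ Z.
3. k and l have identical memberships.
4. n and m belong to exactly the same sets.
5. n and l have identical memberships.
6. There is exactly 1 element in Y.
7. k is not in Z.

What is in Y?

Y = {o}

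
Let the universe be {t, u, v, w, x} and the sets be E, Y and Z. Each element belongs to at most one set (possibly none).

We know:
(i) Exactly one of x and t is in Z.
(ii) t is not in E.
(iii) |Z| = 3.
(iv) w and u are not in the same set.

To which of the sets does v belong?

v: Z

From (ii): t ∉ E.
Suppose v ∈ E: no assignment then satisfies all the clues, so v ∉ E.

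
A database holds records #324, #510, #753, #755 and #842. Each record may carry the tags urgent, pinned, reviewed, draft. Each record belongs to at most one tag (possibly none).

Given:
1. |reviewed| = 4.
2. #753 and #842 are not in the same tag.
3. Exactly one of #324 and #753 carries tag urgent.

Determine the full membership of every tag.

urgent = {#753}; pinned = {}; reviewed = {#324, #510, #755, #842}; draft = {}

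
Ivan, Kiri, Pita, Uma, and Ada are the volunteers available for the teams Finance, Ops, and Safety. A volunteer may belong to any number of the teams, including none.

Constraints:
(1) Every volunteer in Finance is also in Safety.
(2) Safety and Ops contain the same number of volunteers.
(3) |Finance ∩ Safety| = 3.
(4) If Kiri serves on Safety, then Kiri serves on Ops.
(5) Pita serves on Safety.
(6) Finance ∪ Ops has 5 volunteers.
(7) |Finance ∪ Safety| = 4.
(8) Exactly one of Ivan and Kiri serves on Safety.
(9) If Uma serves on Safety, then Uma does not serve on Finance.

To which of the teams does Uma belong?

Uma: Ops, Safety

From (5): Pita ∈ Safety.
Suppose Uma ∈ Finance: no assignment then satisfies all the clues, so Uma ∉ Finance.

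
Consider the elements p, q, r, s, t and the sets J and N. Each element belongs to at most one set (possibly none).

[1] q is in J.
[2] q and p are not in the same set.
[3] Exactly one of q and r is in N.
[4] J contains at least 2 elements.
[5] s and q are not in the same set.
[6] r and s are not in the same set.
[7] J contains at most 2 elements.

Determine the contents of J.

From (1): q ∈ J.
(2): p ∉ J.
(3) (exactly one): r ∈ N.
(5): s ∉ J.
(6): s ∉ N.
(4): only 2 candidates remain for J, so all are in.

J = {q, t}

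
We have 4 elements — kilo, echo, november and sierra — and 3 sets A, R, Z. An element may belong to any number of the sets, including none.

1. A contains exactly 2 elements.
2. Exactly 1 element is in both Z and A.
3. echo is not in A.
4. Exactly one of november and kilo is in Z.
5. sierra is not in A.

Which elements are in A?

A = {kilo, november}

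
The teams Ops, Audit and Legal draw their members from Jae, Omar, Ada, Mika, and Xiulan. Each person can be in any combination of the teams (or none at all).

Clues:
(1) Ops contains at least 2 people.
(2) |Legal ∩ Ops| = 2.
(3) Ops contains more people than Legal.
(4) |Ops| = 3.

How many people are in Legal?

2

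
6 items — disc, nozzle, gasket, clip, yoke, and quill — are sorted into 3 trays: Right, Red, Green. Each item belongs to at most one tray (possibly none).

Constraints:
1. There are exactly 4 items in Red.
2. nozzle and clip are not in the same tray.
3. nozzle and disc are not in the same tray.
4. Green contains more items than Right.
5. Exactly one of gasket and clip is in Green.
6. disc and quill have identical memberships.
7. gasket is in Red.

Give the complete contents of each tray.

Right = {}; Red = {disc, gasket, quill, yoke}; Green = {clip}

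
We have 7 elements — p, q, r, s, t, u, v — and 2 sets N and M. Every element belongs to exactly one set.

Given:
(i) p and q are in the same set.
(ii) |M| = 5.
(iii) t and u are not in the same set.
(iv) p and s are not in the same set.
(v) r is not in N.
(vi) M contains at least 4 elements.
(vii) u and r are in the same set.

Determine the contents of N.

N = {s, t}

From (v): r ∉ N.
(vii): u matches r: u ∉ N.
Only one set left: r ∈ M.
Only one set left: u ∈ M.
(iii): t ∉ M.
Only one set left: t ∈ N.
Suppose p ∈ N: no assignment then satisfies all the clues, so p ∉ N.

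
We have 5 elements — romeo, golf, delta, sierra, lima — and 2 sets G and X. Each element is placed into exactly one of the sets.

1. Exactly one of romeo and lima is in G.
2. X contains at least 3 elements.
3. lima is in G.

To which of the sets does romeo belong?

romeo: X

From (3): lima ∈ G.
(1) (exactly one): romeo ∉ G.
Only one set left: romeo ∈ X.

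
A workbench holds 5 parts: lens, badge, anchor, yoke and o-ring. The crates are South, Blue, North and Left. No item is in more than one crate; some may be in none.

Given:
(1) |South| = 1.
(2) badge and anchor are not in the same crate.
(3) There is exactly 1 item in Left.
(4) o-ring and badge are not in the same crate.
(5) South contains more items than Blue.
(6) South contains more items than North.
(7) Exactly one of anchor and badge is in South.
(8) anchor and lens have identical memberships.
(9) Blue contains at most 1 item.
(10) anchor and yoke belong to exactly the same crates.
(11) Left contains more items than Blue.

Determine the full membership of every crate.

South = {badge}; Blue = {}; North = {}; Left = {o-ring}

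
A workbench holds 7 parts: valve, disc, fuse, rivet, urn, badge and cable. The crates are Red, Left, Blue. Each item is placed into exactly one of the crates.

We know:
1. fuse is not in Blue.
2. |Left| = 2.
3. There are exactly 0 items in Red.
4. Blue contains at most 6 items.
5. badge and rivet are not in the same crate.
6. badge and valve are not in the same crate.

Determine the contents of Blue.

From (1): fuse ∉ Blue.
(3): Red already has 0, so the rest are out.
Only one crate left: fuse ∈ Left.
Suppose valve ∉ Blue: no assignment then satisfies all the clues, so valve ∈ Blue.

Blue = {cable, disc, rivet, urn, valve}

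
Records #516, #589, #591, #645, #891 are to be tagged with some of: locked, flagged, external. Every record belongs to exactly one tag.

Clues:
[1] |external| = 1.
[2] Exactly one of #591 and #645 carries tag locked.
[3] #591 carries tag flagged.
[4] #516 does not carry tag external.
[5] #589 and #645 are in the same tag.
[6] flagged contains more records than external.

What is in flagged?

flagged = {#516, #591}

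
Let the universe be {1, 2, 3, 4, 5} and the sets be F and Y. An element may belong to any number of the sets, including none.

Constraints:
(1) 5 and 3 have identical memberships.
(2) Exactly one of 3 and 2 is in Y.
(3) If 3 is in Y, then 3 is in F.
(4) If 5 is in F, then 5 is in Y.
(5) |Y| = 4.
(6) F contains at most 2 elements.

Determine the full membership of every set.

F = {3, 5}; Y = {1, 3, 4, 5}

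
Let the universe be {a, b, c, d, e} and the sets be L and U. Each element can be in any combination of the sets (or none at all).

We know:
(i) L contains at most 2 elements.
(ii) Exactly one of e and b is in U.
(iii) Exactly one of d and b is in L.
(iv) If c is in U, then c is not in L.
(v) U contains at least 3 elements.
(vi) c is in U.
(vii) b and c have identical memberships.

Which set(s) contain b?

b: U

From (vi): c ∈ U.
(iv): c ∉ L.
(vii): b matches c: b ∉ L.
(vii): b matches c: b ∈ U.
(ii) (exactly one): e ∉ U.
(iii) (exactly one): d ∈ L.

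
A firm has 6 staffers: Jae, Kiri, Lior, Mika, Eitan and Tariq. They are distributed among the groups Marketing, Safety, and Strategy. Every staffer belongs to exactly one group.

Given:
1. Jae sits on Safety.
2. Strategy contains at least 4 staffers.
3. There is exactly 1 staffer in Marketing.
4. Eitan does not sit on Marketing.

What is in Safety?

Safety = {Jae}

From (1): Jae ∈ Safety.
From (4): Eitan ∉ Marketing.
Suppose Kiri ∈ Safety: no assignment then satisfies all the clues, so Kiri ∉ Safety.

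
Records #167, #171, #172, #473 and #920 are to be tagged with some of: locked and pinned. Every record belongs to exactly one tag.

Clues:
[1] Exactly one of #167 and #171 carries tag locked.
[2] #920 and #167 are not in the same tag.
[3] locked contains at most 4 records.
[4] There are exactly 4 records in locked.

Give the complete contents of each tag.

locked = {#171, #172, #473, #920}; pinned = {#167}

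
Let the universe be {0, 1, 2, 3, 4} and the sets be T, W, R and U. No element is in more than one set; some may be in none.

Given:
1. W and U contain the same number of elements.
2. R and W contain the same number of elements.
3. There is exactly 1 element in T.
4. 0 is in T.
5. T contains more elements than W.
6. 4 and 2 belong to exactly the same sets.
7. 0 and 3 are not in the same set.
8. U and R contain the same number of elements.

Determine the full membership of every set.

T = {0}; W = {}; R = {}; U = {}

From (4): 0 ∈ T.
(3): T already has 1, so the rest are out.
Suppose 1 ∈ W: no assignment then satisfies all the clues, so 1 ∉ W.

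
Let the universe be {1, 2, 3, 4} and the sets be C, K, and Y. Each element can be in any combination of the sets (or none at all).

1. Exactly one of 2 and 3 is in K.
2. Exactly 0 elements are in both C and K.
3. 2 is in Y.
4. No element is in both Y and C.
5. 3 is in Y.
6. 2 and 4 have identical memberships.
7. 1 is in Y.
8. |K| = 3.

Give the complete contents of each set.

From (3): 2 ∈ Y.
From (5): 3 ∈ Y.
From (7): 1 ∈ Y.
(4) (disjoint): 1 ∉ C.
(4) (disjoint): 2 ∉ C.
(4) (disjoint): 3 ∉ C.
(6): 4 matches 2: 4 ∉ C.
(6): 4 matches 2: 4 ∈ Y.
Suppose 1 ∉ K: no assignment then satisfies all the clues, so 1 ∈ K.

C = {}; K = {1, 2, 4}; Y = {1, 2, 3, 4}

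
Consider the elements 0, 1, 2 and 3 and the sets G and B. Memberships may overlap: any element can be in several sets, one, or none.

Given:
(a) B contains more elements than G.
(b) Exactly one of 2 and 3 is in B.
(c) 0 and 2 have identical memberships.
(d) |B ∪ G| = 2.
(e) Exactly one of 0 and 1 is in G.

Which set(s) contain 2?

2: none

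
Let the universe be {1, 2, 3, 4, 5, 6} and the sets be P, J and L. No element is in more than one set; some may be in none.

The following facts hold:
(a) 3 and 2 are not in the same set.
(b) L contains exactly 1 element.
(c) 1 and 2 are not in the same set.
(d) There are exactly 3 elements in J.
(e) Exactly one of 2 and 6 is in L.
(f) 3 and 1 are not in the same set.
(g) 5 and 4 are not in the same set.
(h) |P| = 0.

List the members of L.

L = {2}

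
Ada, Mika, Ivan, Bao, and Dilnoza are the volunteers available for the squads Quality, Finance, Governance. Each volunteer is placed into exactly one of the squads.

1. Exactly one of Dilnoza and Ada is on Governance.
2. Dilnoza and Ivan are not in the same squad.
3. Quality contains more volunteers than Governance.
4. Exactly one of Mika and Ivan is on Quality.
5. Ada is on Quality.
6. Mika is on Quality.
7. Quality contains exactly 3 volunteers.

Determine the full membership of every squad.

Quality = {Ada, Bao, Mika}; Finance = {Ivan}; Governance = {Dilnoza}

From (5): Ada ∈ Quality.
From (6): Mika ∈ Quality.
(1) (exactly one): Dilnoza ∈ Governance.
(2): Ivan ∉ Governance.
(4) (exactly one): Ivan ∉ Quality.
(7): only 3 candidates remain for Quality, so all are in.
Only one squad left: Ivan ∈ Finance.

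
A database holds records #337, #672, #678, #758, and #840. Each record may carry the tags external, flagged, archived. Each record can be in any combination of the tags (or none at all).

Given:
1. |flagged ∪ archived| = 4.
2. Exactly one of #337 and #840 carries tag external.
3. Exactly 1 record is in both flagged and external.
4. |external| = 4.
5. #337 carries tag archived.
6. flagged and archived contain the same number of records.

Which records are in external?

external = {#337, #672, #678, #758}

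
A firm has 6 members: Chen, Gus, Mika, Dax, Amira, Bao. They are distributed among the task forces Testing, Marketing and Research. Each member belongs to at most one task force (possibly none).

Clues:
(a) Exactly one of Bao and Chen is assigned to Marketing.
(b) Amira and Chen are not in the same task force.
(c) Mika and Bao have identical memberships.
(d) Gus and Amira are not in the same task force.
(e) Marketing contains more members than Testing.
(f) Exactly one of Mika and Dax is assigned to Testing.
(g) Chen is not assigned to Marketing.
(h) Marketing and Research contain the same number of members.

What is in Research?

Research = {Chen, Gus}

From (g): Chen ∉ Marketing.
(a) (exactly one): Bao ∈ Marketing.
(c): Mika matches Bao: Mika ∉ Testing.
(c): Mika matches Bao: Mika ∈ Marketing.
(f) (exactly one): Dax ∈ Testing.
Suppose Chen ∉ Research: no assignment then satisfies all the clues, so Chen ∈ Research.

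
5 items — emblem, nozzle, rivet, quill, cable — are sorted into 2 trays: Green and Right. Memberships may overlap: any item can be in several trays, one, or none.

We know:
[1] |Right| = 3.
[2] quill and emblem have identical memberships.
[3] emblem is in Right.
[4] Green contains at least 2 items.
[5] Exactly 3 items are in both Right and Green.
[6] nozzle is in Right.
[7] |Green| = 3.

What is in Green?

From (3): emblem ∈ Right.
From (6): nozzle ∈ Right.
(2): quill matches emblem: quill ∈ Right.
(1): Right already has 3, so the rest are out.
Suppose emblem ∉ Green: no assignment then satisfies all the clues, so emblem ∈ Green.

Green = {emblem, nozzle, quill}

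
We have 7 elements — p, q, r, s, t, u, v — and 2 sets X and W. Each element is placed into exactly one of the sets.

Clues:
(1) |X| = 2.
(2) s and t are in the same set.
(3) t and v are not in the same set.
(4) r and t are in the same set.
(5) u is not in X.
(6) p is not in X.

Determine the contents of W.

W = {p, r, s, t, u}

From (5): u ∉ X.
From (6): p ∉ X.
Only one set left: p ∈ W.
Only one set left: u ∈ W.
Suppose q ∈ W: no assignment then satisfies all the clues, so q ∉ W.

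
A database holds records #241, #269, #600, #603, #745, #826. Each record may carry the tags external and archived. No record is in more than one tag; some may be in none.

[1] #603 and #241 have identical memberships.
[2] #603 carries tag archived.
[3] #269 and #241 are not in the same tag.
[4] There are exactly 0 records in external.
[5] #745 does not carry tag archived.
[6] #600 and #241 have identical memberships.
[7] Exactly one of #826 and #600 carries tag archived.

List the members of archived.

archived = {#241, #600, #603}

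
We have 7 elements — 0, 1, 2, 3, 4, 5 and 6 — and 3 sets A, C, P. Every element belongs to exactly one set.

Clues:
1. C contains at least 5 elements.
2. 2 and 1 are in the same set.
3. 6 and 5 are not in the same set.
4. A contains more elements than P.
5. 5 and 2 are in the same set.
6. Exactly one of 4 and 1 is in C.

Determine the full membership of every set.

A = {4, 6}; C = {0, 1, 2, 3, 5}; P = {}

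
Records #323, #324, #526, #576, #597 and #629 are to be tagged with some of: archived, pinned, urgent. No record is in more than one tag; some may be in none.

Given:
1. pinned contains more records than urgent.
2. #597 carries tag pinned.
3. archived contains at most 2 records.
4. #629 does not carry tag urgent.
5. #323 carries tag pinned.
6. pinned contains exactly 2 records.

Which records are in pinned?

From (2): #597 ∈ pinned.
From (4): #629 ∉ urgent.
From (5): #323 ∈ pinned.
(6): pinned already has 2, so the rest are out.

pinned = {#323, #597}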